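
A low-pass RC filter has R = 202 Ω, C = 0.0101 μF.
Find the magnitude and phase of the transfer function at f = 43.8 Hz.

Step 1 — Angular frequency: ω = 2π·43.8 = 275.2 rad/s.
Step 2 — Transfer function: H(jω) = 1/(1 + jωRC).
Step 3 — Denominator: 1 + jωRC = 1 + j·275.2·202·1.01e-08 = 1 + j0.0005615.
Step 4 — H = 1 - j0.0005615.
Step 5 — Magnitude: |H| = 1 (-0.0 dB); phase: φ = -0.0°.

|H| = 1 (-0.0 dB), φ = -0.0°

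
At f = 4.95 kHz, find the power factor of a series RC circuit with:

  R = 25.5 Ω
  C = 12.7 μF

Step 1 — Angular frequency: ω = 2π·f = 2π·4950 = 3.11e+04 rad/s.
Step 2 — Component impedances:
  R: Z = R = 25.5 Ω
  C: Z = 1/(jωC) = -j/(ω·C) = 0 - j2.532 Ω
Step 3 — Series combination: Z_total = R + C = 25.5 - j2.532 Ω = 25.63∠-5.7° Ω.
Step 4 — Power factor: PF = cos(φ) = Re(Z)/|Z| = 25.5/25.625 = 0.9951.
Step 5 — Type: Im(Z) = -2.532 ⇒ leading (phase φ = -5.7°).

PF = 0.9951 (leading, φ = -5.7°)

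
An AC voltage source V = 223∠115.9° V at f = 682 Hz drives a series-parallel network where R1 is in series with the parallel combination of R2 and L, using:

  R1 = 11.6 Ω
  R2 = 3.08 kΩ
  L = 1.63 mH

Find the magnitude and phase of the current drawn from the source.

Step 1 — Angular frequency: ω = 2π·f = 2π·682 = 4285 rad/s.
Step 2 — Component impedances:
  R1: Z = R = 11.6 Ω
  R2: Z = R = 3080 Ω
  L: Z = jωL = j·4285·0.00163 = 0 + j6.985 Ω
Step 3 — Parallel branch: R2 || L = 1/(1/R2 + 1/L) = 0.01584 + j6.985 Ω.
Step 4 — Series with R1: Z_total = R1 + (R2 || L) = 11.62 + j6.985 Ω = 13.55∠31.0° Ω.
Step 5 — Source phasor: V = 223∠115.9° V = -97.41 + j200.6 V.
Step 6 — Ohm's law: I = V / Z_total = (-97.41 + j200.6) / (11.62 + j6.985) = 1.468 + j16.39 A.
Step 7 — Convert to polar: |I| = 16.45 A, ∠I = 84.9°.

I = 16.45∠84.9° A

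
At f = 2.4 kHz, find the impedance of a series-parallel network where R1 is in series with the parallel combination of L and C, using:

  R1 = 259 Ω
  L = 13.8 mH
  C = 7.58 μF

Step 1 — Angular frequency: ω = 2π·f = 2π·2400 = 1.508e+04 rad/s.
Step 2 — Component impedances:
  R1: Z = R = 259 Ω
  L: Z = jωL = j·1.508e+04·0.0138 = 0 + j208.1 Ω
  C: Z = 1/(jωC) = -j/(ω·C) = 0 - j8.749 Ω
Step 3 — Parallel branch: L || C = 1/(1/L + 1/C) = 0 - j9.133 Ω.
Step 4 — Series with R1: Z_total = R1 + (L || C) = 259 - j9.133 Ω = 259.2∠-2.0° Ω.

Z = 259 - j9.133 Ω = 259.2∠-2.0° Ω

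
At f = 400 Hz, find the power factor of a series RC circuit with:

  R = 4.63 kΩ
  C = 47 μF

Step 1 — Angular frequency: ω = 2π·f = 2π·400 = 2513 rad/s.
Step 2 — Component impedances:
  R: Z = R = 4630 Ω
  C: Z = 1/(jωC) = -j/(ω·C) = 0 - j8.466 Ω
Step 3 — Series combination: Z_total = R + C = 4630 - j8.466 Ω = 4630∠-0.1° Ω.
Step 4 — Power factor: PF = cos(φ) = Re(Z)/|Z| = 4630/4630 = 1.
Step 5 — Type: Im(Z) = -8.466 ⇒ leading (phase φ = -0.1°).

PF = 1 (leading, φ = -0.1°)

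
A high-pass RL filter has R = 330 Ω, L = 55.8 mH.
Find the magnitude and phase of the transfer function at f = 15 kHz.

Step 1 — Angular frequency: ω = 2π·1.5e+04 = 9.425e+04 rad/s.
Step 2 — Transfer function: H(jω) = jωL/(R + jωL).
Step 3 — Numerator jωL = j·5259; denominator R + jωL = 330 + j5259.
Step 4 — H = 0.9961 + j0.0625.
Step 5 — Magnitude: |H| = 0.998 (-0.0 dB); phase: φ = 3.6°.

|H| = 0.998 (-0.0 dB), φ = 3.6°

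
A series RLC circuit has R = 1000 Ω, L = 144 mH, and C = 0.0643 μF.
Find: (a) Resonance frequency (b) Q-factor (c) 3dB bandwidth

Step 1 — Resonance: ω₀ = 1/√(LC) = 1/√(0.144·6.43e-08) = 1.039e+04 rad/s.
Step 2 — f₀ = ω₀/(2π) = 1654 Hz.
Step 3 — Series Q: Q = ω₀L/R = 1.039e+04·0.144/1000 = 1.496.
Step 4 — Bandwidth: Δω = ω₀/Q = 6944 rad/s; BW = Δω/(2π) = 1105 Hz.

(a) f₀ = 1654 Hz  (b) Q = 1.496  (c) BW = 1105 Hz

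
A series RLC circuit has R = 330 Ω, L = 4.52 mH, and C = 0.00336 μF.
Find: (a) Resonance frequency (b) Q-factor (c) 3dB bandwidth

Step 1 — Resonance: ω₀ = 1/√(LC) = 1/√(0.00452·3.36e-09) = 2.566e+05 rad/s.
Step 2 — f₀ = ω₀/(2π) = 4.084e+04 Hz.
Step 3 — Series Q: Q = ω₀L/R = 2.566e+05·0.00452/330 = 3.515.
Step 4 — Bandwidth: Δω = ω₀/Q = 7.301e+04 rad/s; BW = Δω/(2π) = 1.162e+04 Hz.

(a) f₀ = 4.084e+04 Hz  (b) Q = 3.515  (c) BW = 1.162e+04 Hz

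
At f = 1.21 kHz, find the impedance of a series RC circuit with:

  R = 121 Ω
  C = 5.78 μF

Step 1 — Angular frequency: ω = 2π·f = 2π·1210 = 7603 rad/s.
Step 2 — Component impedances:
  R: Z = R = 121 Ω
  C: Z = 1/(jωC) = -j/(ω·C) = 0 - j22.76 Ω
Step 3 — Series combination: Z_total = R + C = 121 - j22.76 Ω = 123.1∠-10.7° Ω.

Z = 121 - j22.76 Ω = 123.1∠-10.7° Ω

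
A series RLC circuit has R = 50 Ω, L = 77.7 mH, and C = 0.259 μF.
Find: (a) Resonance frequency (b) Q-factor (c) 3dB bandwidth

Step 1 — Resonance condition Im(Z)=0 gives ω₀ = 1/√(LC).
Step 2 — ω₀ = 1/√(0.0777·2.59e-07) = 7049 rad/s.
Step 3 — f₀ = ω₀/(2π) = 1122 Hz.
Step 4 — Series Q: Q = ω₀L/R = 7049·0.0777/50 = 10.95.
Step 5 — 3dB bandwidth: Δω = ω₀/Q = 643.5 rad/s; BW = Δω/(2π) = 102.4 Hz.

(a) f₀ = 1122 Hz  (b) Q = 10.95  (c) BW = 102.4 Hz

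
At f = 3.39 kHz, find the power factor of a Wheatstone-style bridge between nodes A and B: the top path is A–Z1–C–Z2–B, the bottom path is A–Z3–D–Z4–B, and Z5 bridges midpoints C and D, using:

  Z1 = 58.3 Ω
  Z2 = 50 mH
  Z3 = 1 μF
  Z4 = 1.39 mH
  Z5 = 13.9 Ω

Step 1 — Angular frequency: ω = 2π·f = 2π·3390 = 2.13e+04 rad/s.
Step 2 — Component impedances:
  Z1: Z = R = 58.3 Ω
  Z2: Z = jωL = j·2.13e+04·0.05 = 0 + j1065 Ω
  Z3: Z = 1/(jωC) = -j/(ω·C) = 0 - j46.95 Ω
  Z4: Z = jωL = j·2.13e+04·0.00139 = 0 + j29.61 Ω
  Z5: Z = R = 13.9 Ω
Step 3 — Bridge requires nodal analysis (the Z5 bridge couples midpoints C and D, so the two paths cannot be reduced to a simple series/parallel combination). Setting node B to ground and injecting 1 A at node A, the 3-node admittance system at A, C, D solves to V_A = Z_AB = 21.29 - j3.87 Ω = 21.63∠-10.3° Ω.
Step 4 — Power factor: PF = cos(φ) = Re(Z)/|Z| = 21.286/21.635 = 0.9839.
Step 5 — Type: Im(Z) = -3.87 ⇒ leading (phase φ = -10.3°).

PF = 0.9839 (leading, φ = -10.3°)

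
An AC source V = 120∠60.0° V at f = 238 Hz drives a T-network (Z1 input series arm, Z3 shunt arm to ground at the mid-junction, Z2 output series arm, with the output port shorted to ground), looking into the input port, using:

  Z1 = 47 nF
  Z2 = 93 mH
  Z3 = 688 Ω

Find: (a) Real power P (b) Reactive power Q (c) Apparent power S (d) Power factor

Step 1 — Angular frequency: ω = 2π·f = 2π·238 = 1495 rad/s.
Step 2 — Component impedances:
  Z1: Z = 1/(jωC) = -j/(ω·C) = 0 - j1.423e+04 Ω
  Z2: Z = jωL = j·1495·0.093 = 0 + j139.1 Ω
  Z3: Z = R = 688 Ω
Step 3 — With the output port shorted to ground, the output series arm Z2 runs from the junction to ground; the shunt arm Z3 also runs from the junction to ground. They appear in parallel: Z3 || Z2 = 27.01 + j133.6 Ω.
Step 4 — Series with input arm Z1: Z_in = Z1 + (Z3 || Z2) = 27.01 - j1.409e+04 Ω = 1.409e+04∠-89.9° Ω.
Step 5 — Source phasor: V = 120∠60.0° V = 60 + j103.9 V.
Step 6 — Current: I = V / Z = -0.007365 + j0.004271 A = 0.008514∠149.9° A.
Step 7 — Complex power: S = V·I* = 0.001958 - j1.022 VA.
Step 8 — Real power: P = Re(S) = 0.001958 W.
Step 9 — Reactive power: Q = Im(S) = -1.022 VAR.
Step 10 — Apparent power: |S| = 1.022 VA.
Step 11 — Power factor: PF = P/|S| = 0.001916 (leading).

(a) P = 0.001958 W  (b) Q = -1.022 VAR  (c) S = 1.022 VA  (d) PF = 0.001916 (leading)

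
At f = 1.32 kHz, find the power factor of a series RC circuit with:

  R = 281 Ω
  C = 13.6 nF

Step 1 — Angular frequency: ω = 2π·f = 2π·1320 = 8294 rad/s.
Step 2 — Component impedances:
  R: Z = R = 281 Ω
  C: Z = 1/(jωC) = -j/(ω·C) = 0 - j8866 Ω
Step 3 — Series combination: Z_total = R + C = 281 - j8866 Ω = 8870∠-88.2° Ω.
Step 4 — Power factor: PF = cos(φ) = Re(Z)/|Z| = 281/8870 = 0.03168.
Step 5 — Type: Im(Z) = -8866 ⇒ leading (phase φ = -88.2°).

PF = 0.03168 (leading, φ = -88.2°)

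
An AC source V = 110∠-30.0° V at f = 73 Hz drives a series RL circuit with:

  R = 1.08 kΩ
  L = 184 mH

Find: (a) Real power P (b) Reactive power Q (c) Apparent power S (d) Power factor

Step 1 — Angular frequency: ω = 2π·f = 2π·73 = 458.7 rad/s.
Step 2 — Component impedances:
  R: Z = R = 1080 Ω
  L: Z = jωL = j·458.7·0.184 = 0 + j84.4 Ω
Step 3 — Series combination: Z_total = R + L = 1080 + j84.4 Ω = 1083∠4.5° Ω.
Step 4 — Source phasor: V = 110∠-30.0° V = 95.26 - j55 V.
Step 5 — Current: I = V / Z = 0.08372 - j0.05747 A = 0.1015∠-34.5° A.
Step 6 — Complex power: S = V·I* = 11.14 + j0.8702 VA.
Step 7 — Real power: P = Re(S) = 11.14 W.
Step 8 — Reactive power: Q = Im(S) = 0.8702 VAR.
Step 9 — Apparent power: |S| = 11.17 VA.
Step 10 — Power factor: PF = P/|S| = 0.997 (lagging).

(a) P = 11.14 W  (b) Q = 0.8702 VAR  (c) S = 11.17 VA  (d) PF = 0.997 (lagging)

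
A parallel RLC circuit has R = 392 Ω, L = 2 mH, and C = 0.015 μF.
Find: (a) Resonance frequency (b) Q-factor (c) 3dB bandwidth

Step 1 — Resonance: ω₀ = 1/√(LC) = 1/√(0.002·1.5e-08) = 1.826e+05 rad/s.
Step 2 — f₀ = ω₀/(2π) = 2.906e+04 Hz.
Step 3 — Parallel Q: Q = R/(ω₀L) = 392/(1.826e+05·0.002) = 1.074.
Step 4 — Bandwidth: Δω = ω₀/Q = 1.701e+05 rad/s; BW = Δω/(2π) = 2.707e+04 Hz.

(a) f₀ = 2.906e+04 Hz  (b) Q = 1.074  (c) BW = 2.707e+04 Hz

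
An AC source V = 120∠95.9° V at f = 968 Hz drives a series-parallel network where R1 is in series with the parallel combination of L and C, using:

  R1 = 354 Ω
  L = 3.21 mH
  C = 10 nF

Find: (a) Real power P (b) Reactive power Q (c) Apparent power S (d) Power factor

Step 1 — Angular frequency: ω = 2π·f = 2π·968 = 6082 rad/s.
Step 2 — Component impedances:
  R1: Z = R = 354 Ω
  L: Z = jωL = j·6082·0.00321 = 0 + j19.52 Ω
  C: Z = 1/(jωC) = -j/(ω·C) = 0 - j1.644e+04 Ω
Step 3 — Parallel branch: L || C = 1/(1/L + 1/C) = 0 + j19.55 Ω.
Step 4 — Series with R1: Z_total = R1 + (L || C) = 354 + j19.55 Ω = 354.5∠3.2° Ω.
Step 5 — Source phasor: V = 120∠95.9° V = -12.34 + j119.4 V.
Step 6 — Current: I = V / Z = -0.01618 + j0.3381 A = 0.3385∠92.7° A.
Step 7 — Complex power: S = V·I* = 40.55 + j2.239 VA.
Step 8 — Real power: P = Re(S) = 40.55 W.
Step 9 — Reactive power: Q = Im(S) = 2.239 VAR.
Step 10 — Apparent power: |S| = 40.62 VA.
Step 11 — Power factor: PF = P/|S| = 0.9985 (lagging).

(a) P = 40.55 W  (b) Q = 2.239 VAR  (c) S = 40.62 VA  (d) PF = 0.9985 (lagging)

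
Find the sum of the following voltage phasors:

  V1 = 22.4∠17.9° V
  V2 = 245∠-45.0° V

Step 1 — Convert each phasor to rectangular form:
  V1 = 22.4·(cos(17.9°) + j·sin(17.9°)) = 21.32 + j6.885 V
  V2 = 245·(cos(-45.0°) + j·sin(-45.0°)) = 173.2 - j173.2 V
Step 2 — Sum components: V_total = 194.6 - j166.4 V.
Step 3 — Convert to polar: |V_total| = 256 V, ∠V_total = -40.5°.

V_total = 256∠-40.5° V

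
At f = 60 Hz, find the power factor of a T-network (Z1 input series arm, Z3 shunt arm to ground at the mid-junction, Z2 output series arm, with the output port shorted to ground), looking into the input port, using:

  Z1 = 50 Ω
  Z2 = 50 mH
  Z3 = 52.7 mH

Step 1 — Angular frequency: ω = 2π·f = 2π·60 = 377 rad/s.
Step 2 — Component impedances:
  Z1: Z = R = 50 Ω
  Z2: Z = jωL = j·377·0.05 = 0 + j18.85 Ω
  Z3: Z = jωL = j·377·0.0527 = 0 + j19.87 Ω
Step 3 — With the output port shorted to ground, the output series arm Z2 runs from the junction to ground; the shunt arm Z3 also runs from the junction to ground. They appear in parallel: Z3 || Z2 = 0 + j9.673 Ω.
Step 4 — Series with input arm Z1: Z_in = Z1 + (Z3 || Z2) = 50 + j9.673 Ω = 50.93∠10.9° Ω.
Step 5 — Power factor: PF = cos(φ) = Re(Z)/|Z| = 50/50.927 = 0.9818.
Step 6 — Type: Im(Z) = 9.673 ⇒ lagging (phase φ = 10.9°).

PF = 0.9818 (lagging, φ = 10.9°)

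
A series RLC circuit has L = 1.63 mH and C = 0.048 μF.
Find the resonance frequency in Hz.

Step 1 — Resonance condition Im(Z)=0 gives ω₀ = 1/√(LC).
Step 2 — ω₀ = 1/√(0.00163·4.8e-08) = 1.131e+05 rad/s.
Step 3 — f₀ = ω₀/(2π) = 1.799e+04 Hz.

f₀ = 1.799e+04 Hz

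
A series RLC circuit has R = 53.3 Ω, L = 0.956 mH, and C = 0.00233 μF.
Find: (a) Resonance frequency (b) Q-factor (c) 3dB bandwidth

Step 1 — Resonance condition Im(Z)=0 gives ω₀ = 1/√(LC).
Step 2 — ω₀ = 1/√(0.000956·2.33e-09) = 6.7e+05 rad/s.
Step 3 — f₀ = ω₀/(2π) = 1.066e+05 Hz.
Step 4 — Series Q: Q = ω₀L/R = 6.7e+05·0.000956/53.3 = 12.02.
Step 5 — 3dB bandwidth: Δω = ω₀/Q = 5.575e+04 rad/s; BW = Δω/(2π) = 8873 Hz.

(a) f₀ = 1.066e+05 Hz  (b) Q = 12.02  (c) BW = 8873 Hz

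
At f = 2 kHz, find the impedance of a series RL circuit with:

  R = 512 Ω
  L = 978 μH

Step 1 — Angular frequency: ω = 2π·f = 2π·2000 = 1.257e+04 rad/s.
Step 2 — Component impedances:
  R: Z = R = 512 Ω
  L: Z = jωL = j·1.257e+04·0.000978 = 0 + j12.29 Ω
Step 3 — Series combination: Z_total = R + L = 512 + j12.29 Ω = 512.1∠1.4° Ω.

Z = 512 + j12.29 Ω = 512.1∠1.4° Ω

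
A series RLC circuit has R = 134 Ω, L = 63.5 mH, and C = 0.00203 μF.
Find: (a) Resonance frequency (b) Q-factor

Step 1 — Resonance condition Im(Z)=0 gives ω₀ = 1/√(LC).
Step 2 — ω₀ = 1/√(0.0635·2.03e-09) = 8.808e+04 rad/s.
Step 3 — f₀ = ω₀/(2π) = 1.402e+04 Hz.
Step 4 — Series Q: Q = ω₀L/R = 8.808e+04·0.0635/134 = 41.74.

(a) f₀ = 1.402e+04 Hz  (b) Q = 41.74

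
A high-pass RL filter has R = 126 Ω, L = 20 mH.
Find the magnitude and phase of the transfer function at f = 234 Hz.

Step 1 — Angular frequency: ω = 2π·234 = 1470 rad/s.
Step 2 — Transfer function: H(jω) = jωL/(R + jωL).
Step 3 — Numerator jωL = j·29.41; denominator R + jωL = 126 + j29.41.
Step 4 — H = 0.05165 + j0.2213.
Step 5 — Magnitude: |H| = 0.2273 (-12.9 dB); phase: φ = 76.9°.

|H| = 0.2273 (-12.9 dB), φ = 76.9°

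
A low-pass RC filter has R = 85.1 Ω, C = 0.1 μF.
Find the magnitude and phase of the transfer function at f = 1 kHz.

Step 1 — Angular frequency: ω = 2π·1000 = 6283 rad/s.
Step 2 — Transfer function: H(jω) = 1/(1 + jωRC).
Step 3 — Denominator: 1 + jωRC = 1 + j·6283·85.1·1e-07 = 1 + j0.05347.
Step 4 — H = 0.9971 - j0.05332.
Step 5 — Magnitude: |H| = 0.9986 (-0.0 dB); phase: φ = -3.1°.

|H| = 0.9986 (-0.0 dB), φ = -3.1°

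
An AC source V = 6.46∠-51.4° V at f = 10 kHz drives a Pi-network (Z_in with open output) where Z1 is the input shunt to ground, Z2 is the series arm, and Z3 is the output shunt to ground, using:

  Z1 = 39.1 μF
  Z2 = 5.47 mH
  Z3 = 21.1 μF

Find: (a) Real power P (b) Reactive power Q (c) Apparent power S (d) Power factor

Step 1 — Angular frequency: ω = 2π·f = 2π·1e+04 = 6.283e+04 rad/s.
Step 2 — Component impedances:
  Z1: Z = 1/(jωC) = -j/(ω·C) = 0 - j0.407 Ω
  Z2: Z = jωL = j·6.283e+04·0.00547 = 0 + j343.7 Ω
  Z3: Z = 1/(jωC) = -j/(ω·C) = 0 - j0.7543 Ω
Step 3 — With open output, the series arm Z2 and the output shunt Z3 appear in series to ground: Z2 + Z3 = 0 + j342.9 Ω.
Step 4 — Parallel with input shunt Z1: Z_in = Z1 || (Z2 + Z3) = 0 - j0.4075 Ω = 0.4075∠-90.0° Ω.
Step 5 — Source phasor: V = 6.46∠-51.4° V = 4.03 - j5.049 V.
Step 6 — Current: I = V / Z = 12.39 + j9.889 A = 15.85∠38.6° A.
Step 7 — Complex power: S = V·I* = 0 - j102.4 VA.
Step 8 — Real power: P = Re(S) = 0 W.
Step 9 — Reactive power: Q = Im(S) = -102.4 VAR.
Step 10 — Apparent power: |S| = 102.4 VA.
Step 11 — Power factor: PF = P/|S| = 0 (leading).

(a) P = 0 W  (b) Q = -102.4 VAR  (c) S = 102.4 VA  (d) PF = 0 (leading)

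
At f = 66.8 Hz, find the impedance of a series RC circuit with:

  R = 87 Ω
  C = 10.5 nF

Step 1 — Angular frequency: ω = 2π·f = 2π·66.8 = 419.7 rad/s.
Step 2 — Component impedances:
  R: Z = R = 87 Ω
  C: Z = 1/(jωC) = -j/(ω·C) = 0 - j2.269e+05 Ω
Step 3 — Series combination: Z_total = R + C = 87 - j2.269e+05 Ω = 2.269e+05∠-90.0° Ω.

Z = 87 - j2.269e+05 Ω = 2.269e+05∠-90.0° Ω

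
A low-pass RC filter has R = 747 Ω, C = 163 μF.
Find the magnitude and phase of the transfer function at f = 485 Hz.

Step 1 — Angular frequency: ω = 2π·485 = 3047 rad/s.
Step 2 — Transfer function: H(jω) = 1/(1 + jωRC).
Step 3 — Denominator: 1 + jωRC = 1 + j·3047·747·0.000163 = 1 + j371.
Step 4 — H = 7.263e-06 - j0.002695.
Step 5 — Magnitude: |H| = 0.002695 (-51.4 dB); phase: φ = -89.8°.

|H| = 0.002695 (-51.4 dB), φ = -89.8°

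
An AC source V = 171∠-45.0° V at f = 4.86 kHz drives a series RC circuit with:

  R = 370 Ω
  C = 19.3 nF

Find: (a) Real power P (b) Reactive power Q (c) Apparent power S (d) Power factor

Step 1 — Angular frequency: ω = 2π·f = 2π·4860 = 3.054e+04 rad/s.
Step 2 — Component impedances:
  R: Z = R = 370 Ω
  C: Z = 1/(jωC) = -j/(ω·C) = 0 - j1697 Ω
Step 3 — Series combination: Z_total = R + C = 370 - j1697 Ω = 1737∠-77.7° Ω.
Step 4 — Source phasor: V = 171∠-45.0° V = 120.9 - j120.9 V.
Step 5 — Current: I = V / Z = 0.08286 + j0.05319 A = 0.09847∠32.7° A.
Step 6 — Complex power: S = V·I* = 3.587 - j16.45 VA.
Step 7 — Real power: P = Re(S) = 3.587 W.
Step 8 — Reactive power: Q = Im(S) = -16.45 VAR.
Step 9 — Apparent power: |S| = 16.84 VA.
Step 10 — Power factor: PF = P/|S| = 0.2131 (leading).

(a) P = 3.587 W  (b) Q = -16.45 VAR  (c) S = 16.84 VA  (d) PF = 0.2131 (leading)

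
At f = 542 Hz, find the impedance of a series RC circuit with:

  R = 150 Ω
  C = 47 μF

Step 1 — Angular frequency: ω = 2π·f = 2π·542 = 3405 rad/s.
Step 2 — Component impedances:
  R: Z = R = 150 Ω
  C: Z = 1/(jωC) = -j/(ω·C) = 0 - j6.248 Ω
Step 3 — Series combination: Z_total = R + C = 150 - j6.248 Ω = 150.1∠-2.4° Ω.

Z = 150 - j6.248 Ω = 150.1∠-2.4° Ω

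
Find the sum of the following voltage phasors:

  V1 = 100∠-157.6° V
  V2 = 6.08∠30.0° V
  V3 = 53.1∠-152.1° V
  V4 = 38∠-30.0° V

Step 1 — Convert each phasor to rectangular form:
  V1 = 100·(cos(-157.6°) + j·sin(-157.6°)) = -92.45 - j38.11 V
  V2 = 6.08·(cos(30.0°) + j·sin(30.0°)) = 5.265 + j3.04 V
  V3 = 53.1·(cos(-152.1°) + j·sin(-152.1°)) = -46.93 - j24.85 V
  V4 = 38·(cos(-30.0°) + j·sin(-30.0°)) = 32.91 - j19 V
Step 2 — Sum components: V_total = -101.2 - j78.91 V.
Step 3 — Convert to polar: |V_total| = 128.3 V, ∠V_total = -142.1°.

V_total = 128.3∠-142.1° V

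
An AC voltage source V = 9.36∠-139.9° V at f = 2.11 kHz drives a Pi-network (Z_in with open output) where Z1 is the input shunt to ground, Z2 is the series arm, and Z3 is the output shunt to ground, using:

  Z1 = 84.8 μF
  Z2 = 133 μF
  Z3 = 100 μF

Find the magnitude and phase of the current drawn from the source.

Step 1 — Angular frequency: ω = 2π·f = 2π·2110 = 1.326e+04 rad/s.
Step 2 — Component impedances:
  Z1: Z = 1/(jωC) = -j/(ω·C) = 0 - j0.8895 Ω
  Z2: Z = 1/(jωC) = -j/(ω·C) = 0 - j0.5671 Ω
  Z3: Z = 1/(jωC) = -j/(ω·C) = 0 - j0.7543 Ω
Step 3 — With open output, the series arm Z2 and the output shunt Z3 appear in series to ground: Z2 + Z3 = 0 - j1.321 Ω.
Step 4 — Parallel with input shunt Z1: Z_in = Z1 || (Z2 + Z3) = 0 - j0.5316 Ω = 0.5316∠-90.0° Ω.
Step 5 — Source phasor: V = 9.36∠-139.9° V = -7.16 - j6.029 V.
Step 6 — Ohm's law: I = V / Z_total = (-7.16 - j6.029) / (0 - j0.5316) = 11.34 - j13.47 A.
Step 7 — Convert to polar: |I| = 17.61 A, ∠I = -49.9°.

I = 17.61∠-49.9° A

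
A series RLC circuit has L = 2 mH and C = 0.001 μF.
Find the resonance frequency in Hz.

Step 1 — Resonance condition Im(Z)=0 gives ω₀ = 1/√(LC).
Step 2 — ω₀ = 1/√(0.002·1e-09) = 7.071e+05 rad/s.
Step 3 — f₀ = ω₀/(2π) = 1.125e+05 Hz.

f₀ = 1.125e+05 Hz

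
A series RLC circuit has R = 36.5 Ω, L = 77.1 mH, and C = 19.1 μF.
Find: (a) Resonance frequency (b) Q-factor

Step 1 — Resonance condition Im(Z)=0 gives ω₀ = 1/√(LC).
Step 2 — ω₀ = 1/√(0.0771·1.91e-05) = 824.1 rad/s.
Step 3 — f₀ = ω₀/(2π) = 131.2 Hz.
Step 4 — Series Q: Q = ω₀L/R = 824.1·0.0771/36.5 = 1.741.

(a) f₀ = 131.2 Hz  (b) Q = 1.741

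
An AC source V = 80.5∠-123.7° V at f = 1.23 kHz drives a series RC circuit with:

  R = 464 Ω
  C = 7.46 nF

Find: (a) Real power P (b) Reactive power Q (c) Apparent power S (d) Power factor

Step 1 — Angular frequency: ω = 2π·f = 2π·1230 = 7728 rad/s.
Step 2 — Component impedances:
  R: Z = R = 464 Ω
  C: Z = 1/(jωC) = -j/(ω·C) = 0 - j1.735e+04 Ω
Step 3 — Series combination: Z_total = R + C = 464 - j1.735e+04 Ω = 1.735e+04∠-88.5° Ω.
Step 4 — Source phasor: V = 80.5∠-123.7° V = -44.66 - j66.97 V.
Step 5 — Current: I = V / Z = 0.00379 - j0.002676 A = 0.004639∠-35.2° A.
Step 6 — Complex power: S = V·I* = 0.009987 - j0.3733 VA.
Step 7 — Real power: P = Re(S) = 0.009987 W.
Step 8 — Reactive power: Q = Im(S) = -0.3733 VAR.
Step 9 — Apparent power: |S| = 0.3735 VA.
Step 10 — Power factor: PF = P/|S| = 0.02674 (leading).

(a) P = 0.009987 W  (b) Q = -0.3733 VAR  (c) S = 0.3735 VA  (d) PF = 0.02674 (leading)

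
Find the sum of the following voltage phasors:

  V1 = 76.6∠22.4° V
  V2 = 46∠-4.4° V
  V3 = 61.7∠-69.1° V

Step 1 — Convert each phasor to rectangular form:
  V1 = 76.6·(cos(22.4°) + j·sin(22.4°)) = 70.82 + j29.19 V
  V2 = 46·(cos(-4.4°) + j·sin(-4.4°)) = 45.86 - j3.529 V
  V3 = 61.7·(cos(-69.1°) + j·sin(-69.1°)) = 22.01 - j57.64 V
Step 2 — Sum components: V_total = 138.7 - j31.98 V.
Step 3 — Convert to polar: |V_total| = 142.3 V, ∠V_total = -13.0°.

V_total = 142.3∠-13.0° V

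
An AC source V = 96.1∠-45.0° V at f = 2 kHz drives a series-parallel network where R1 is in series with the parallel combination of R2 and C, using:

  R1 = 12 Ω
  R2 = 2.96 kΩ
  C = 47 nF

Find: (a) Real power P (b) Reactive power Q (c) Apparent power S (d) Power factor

Step 1 — Angular frequency: ω = 2π·f = 2π·2000 = 1.257e+04 rad/s.
Step 2 — Component impedances:
  R1: Z = R = 12 Ω
  R2: Z = R = 2960 Ω
  C: Z = 1/(jωC) = -j/(ω·C) = 0 - j1693 Ω
Step 3 — Parallel branch: R2 || C = 1/(1/R2 + 1/C) = 729.7 - j1276 Ω.
Step 4 — Series with R1: Z_total = R1 + (R2 || C) = 741.7 - j1276 Ω = 1476∠-59.8° Ω.
Step 5 — Source phasor: V = 96.1∠-45.0° V = 67.95 - j67.95 V.
Step 6 — Current: I = V / Z = 0.06295 + j0.01666 A = 0.06512∠14.8° A.
Step 7 — Complex power: S = V·I* = 3.146 - j5.41 VA.
Step 8 — Real power: P = Re(S) = 3.146 W.
Step 9 — Reactive power: Q = Im(S) = -5.41 VAR.
Step 10 — Apparent power: |S| = 6.258 VA.
Step 11 — Power factor: PF = P/|S| = 0.5026 (leading).

(a) P = 3.146 W  (b) Q = -5.41 VAR  (c) S = 6.258 VA  (d) PF = 0.5026 (leading)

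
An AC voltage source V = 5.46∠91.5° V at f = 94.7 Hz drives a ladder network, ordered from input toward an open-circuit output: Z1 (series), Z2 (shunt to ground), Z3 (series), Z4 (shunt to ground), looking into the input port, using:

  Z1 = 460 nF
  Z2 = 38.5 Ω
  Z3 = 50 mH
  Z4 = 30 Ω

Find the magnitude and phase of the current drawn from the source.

Step 1 — Angular frequency: ω = 2π·f = 2π·94.7 = 595 rad/s.
Step 2 — Component impedances:
  Z1: Z = 1/(jωC) = -j/(ω·C) = 0 - j3654 Ω
  Z2: Z = R = 38.5 Ω
  Z3: Z = jωL = j·595·0.05 = 0 + j29.75 Ω
  Z4: Z = R = 30 Ω
Step 3 — Ladder network (open output): work backward from the far end, alternating series and parallel combinations. Z_in = 20.3 - j3646 Ω = 3646∠-89.7° Ω.
Step 4 — Source phasor: V = 5.46∠91.5° V = -0.1429 + j5.458 V.
Step 5 — Ohm's law: I = V / Z_total = (-0.1429 + j5.458) / (20.3 - j3646) = -0.001497 - j3.087e-05 A.
Step 6 — Convert to polar: |I| = 0.001498 A, ∠I = -178.8°.

I = 0.001498∠-178.8° A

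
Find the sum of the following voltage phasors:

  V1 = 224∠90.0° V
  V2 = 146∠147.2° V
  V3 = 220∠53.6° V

Step 1 — Convert each phasor to rectangular form:
  V1 = 224·(cos(90.0°) + j·sin(90.0°)) = 0 + j224 V
  V2 = 146·(cos(147.2°) + j·sin(147.2°)) = -122.7 + j79.09 V
  V3 = 220·(cos(53.6°) + j·sin(53.6°)) = 130.6 + j177.1 V
Step 2 — Sum components: V_total = 7.829 + j480.2 V.
Step 3 — Convert to polar: |V_total| = 480.2 V, ∠V_total = 89.1°.

V_total = 480.2∠89.1° V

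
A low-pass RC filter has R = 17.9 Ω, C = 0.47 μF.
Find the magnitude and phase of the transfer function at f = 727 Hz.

Step 1 — Angular frequency: ω = 2π·727 = 4568 rad/s.
Step 2 — Transfer function: H(jω) = 1/(1 + jωRC).
Step 3 — Denominator: 1 + jωRC = 1 + j·4568·17.9·4.7e-07 = 1 + j0.03843.
Step 4 — H = 0.9985 - j0.03837.
Step 5 — Magnitude: |H| = 0.9993 (-0.0 dB); phase: φ = -2.2°.

|H| = 0.9993 (-0.0 dB), φ = -2.2°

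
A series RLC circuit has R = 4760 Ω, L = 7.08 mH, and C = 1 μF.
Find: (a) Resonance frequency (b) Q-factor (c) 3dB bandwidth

Step 1 — Resonance: ω₀ = 1/√(LC) = 1/√(0.00708·1e-06) = 1.188e+04 rad/s.
Step 2 — f₀ = ω₀/(2π) = 1891 Hz.
Step 3 — Series Q: Q = ω₀L/R = 1.188e+04·0.00708/4760 = 0.01768.
Step 4 — Bandwidth: Δω = ω₀/Q = 6.723e+05 rad/s; BW = Δω/(2π) = 1.07e+05 Hz.

(a) f₀ = 1891 Hz  (b) Q = 0.01768  (c) BW = 1.07e+05 Hz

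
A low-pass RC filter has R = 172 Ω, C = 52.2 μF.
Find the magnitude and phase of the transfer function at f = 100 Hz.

Step 1 — Angular frequency: ω = 2π·100 = 628.3 rad/s.
Step 2 — Transfer function: H(jω) = 1/(1 + jωRC).
Step 3 — Denominator: 1 + jωRC = 1 + j·628.3·172·5.22e-05 = 1 + j5.641.
Step 4 — H = 0.03047 - j0.1719.
Step 5 — Magnitude: |H| = 0.1745 (-15.2 dB); phase: φ = -79.9°.

|H| = 0.1745 (-15.2 dB), φ = -79.9°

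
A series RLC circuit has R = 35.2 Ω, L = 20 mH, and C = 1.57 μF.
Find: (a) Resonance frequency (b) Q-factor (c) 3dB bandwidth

Step 1 — Resonance: ω₀ = 1/√(LC) = 1/√(0.02·1.57e-06) = 5643 rad/s.
Step 2 — f₀ = ω₀/(2π) = 898.2 Hz.
Step 3 — Series Q: Q = ω₀L/R = 5643·0.02/35.2 = 3.206.
Step 4 — Bandwidth: Δω = ω₀/Q = 1760 rad/s; BW = Δω/(2π) = 280.1 Hz.

(a) f₀ = 898.2 Hz  (b) Q = 3.206  (c) BW = 280.1 Hz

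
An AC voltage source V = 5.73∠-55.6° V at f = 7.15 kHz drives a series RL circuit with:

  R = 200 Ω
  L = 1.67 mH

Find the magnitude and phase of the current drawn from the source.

Step 1 — Angular frequency: ω = 2π·f = 2π·7150 = 4.492e+04 rad/s.
Step 2 — Component impedances:
  R: Z = R = 200 Ω
  L: Z = jωL = j·4.492e+04·0.00167 = 0 + j75.02 Ω
Step 3 — Series combination: Z_total = R + L = 200 + j75.02 Ω = 213.6∠20.6° Ω.
Step 4 — Source phasor: V = 5.73∠-55.6° V = 3.237 - j4.728 V.
Step 5 — Ohm's law: I = V / Z_total = (3.237 - j4.728) / (200 + j75.02) = 0.006416 - j0.02605 A.
Step 6 — Convert to polar: |I| = 0.02682 A, ∠I = -76.2°.

I = 0.02682∠-76.2° A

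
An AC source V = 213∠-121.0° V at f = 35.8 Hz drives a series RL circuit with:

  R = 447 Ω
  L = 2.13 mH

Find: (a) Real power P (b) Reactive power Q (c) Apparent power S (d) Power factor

Step 1 — Angular frequency: ω = 2π·f = 2π·35.8 = 224.9 rad/s.
Step 2 — Component impedances:
  R: Z = R = 447 Ω
  L: Z = jωL = j·224.9·0.00213 = 0 + j0.4791 Ω
Step 3 — Series combination: Z_total = R + L = 447 + j0.4791 Ω = 447∠0.1° Ω.
Step 4 — Source phasor: V = 213∠-121.0° V = -109.7 - j182.6 V.
Step 5 — Current: I = V / Z = -0.2459 - j0.4082 A = 0.4765∠-121.1° A.
Step 6 — Complex power: S = V·I* = 101.5 + j0.1088 VA.
Step 7 — Real power: P = Re(S) = 101.5 W.
Step 8 — Reactive power: Q = Im(S) = 0.1088 VAR.
Step 9 — Apparent power: |S| = 101.5 VA.
Step 10 — Power factor: PF = P/|S| = 1 (lagging).

(a) P = 101.5 W  (b) Q = 0.1088 VAR  (c) S = 101.5 VA  (d) PF = 1 (lagging)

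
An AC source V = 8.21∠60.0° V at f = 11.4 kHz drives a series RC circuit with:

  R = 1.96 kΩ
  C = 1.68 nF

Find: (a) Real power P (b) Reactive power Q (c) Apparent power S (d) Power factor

Step 1 — Angular frequency: ω = 2π·f = 2π·1.14e+04 = 7.163e+04 rad/s.
Step 2 — Component impedances:
  R: Z = R = 1960 Ω
  C: Z = 1/(jωC) = -j/(ω·C) = 0 - j8310 Ω
Step 3 — Series combination: Z_total = R + C = 1960 - j8310 Ω = 8538∠-76.7° Ω.
Step 4 — Source phasor: V = 8.21∠60.0° V = 4.105 + j7.11 V.
Step 5 — Current: I = V / Z = -0.0007001 + j0.0006591 A = 0.0009616∠136.7° A.
Step 6 — Complex power: S = V·I* = 0.001812 - j0.007684 VA.
Step 7 — Real power: P = Re(S) = 0.001812 W.
Step 8 — Reactive power: Q = Im(S) = -0.007684 VAR.
Step 9 — Apparent power: |S| = 0.007895 VA.
Step 10 — Power factor: PF = P/|S| = 0.2296 (leading).

(a) P = 0.001812 W  (b) Q = -0.007684 VAR  (c) S = 0.007895 VA  (d) PF = 0.2296 (leading)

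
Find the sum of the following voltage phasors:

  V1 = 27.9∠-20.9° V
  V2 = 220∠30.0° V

Step 1 — Convert each phasor to rectangular form:
  V1 = 27.9·(cos(-20.9°) + j·sin(-20.9°)) = 26.06 - j9.953 V
  V2 = 220·(cos(30.0°) + j·sin(30.0°)) = 190.5 + j110 V
Step 2 — Sum components: V_total = 216.6 + j100 V.
Step 3 — Convert to polar: |V_total| = 238.6 V, ∠V_total = 24.8°.

V_total = 238.6∠24.8° V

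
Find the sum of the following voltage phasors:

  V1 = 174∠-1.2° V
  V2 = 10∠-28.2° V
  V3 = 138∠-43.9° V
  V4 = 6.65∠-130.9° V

Step 1 — Convert each phasor to rectangular form:
  V1 = 174·(cos(-1.2°) + j·sin(-1.2°)) = 174 - j3.644 V
  V2 = 10·(cos(-28.2°) + j·sin(-28.2°)) = 8.813 - j4.726 V
  V3 = 138·(cos(-43.9°) + j·sin(-43.9°)) = 99.44 - j95.69 V
  V4 = 6.65·(cos(-130.9°) + j·sin(-130.9°)) = -4.354 - j5.026 V
Step 2 — Sum components: V_total = 277.9 - j109.1 V.
Step 3 — Convert to polar: |V_total| = 298.5 V, ∠V_total = -21.4°.

V_total = 298.5∠-21.4° V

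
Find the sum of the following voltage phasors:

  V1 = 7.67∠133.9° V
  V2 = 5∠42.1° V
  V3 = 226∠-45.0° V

Step 1 — Convert each phasor to rectangular form:
  V1 = 7.67·(cos(133.9°) + j·sin(133.9°)) = -5.318 + j5.527 V
  V2 = 5·(cos(42.1°) + j·sin(42.1°)) = 3.71 + j3.352 V
  V3 = 226·(cos(-45.0°) + j·sin(-45.0°)) = 159.8 - j159.8 V
Step 2 — Sum components: V_total = 158.2 - j150.9 V.
Step 3 — Convert to polar: |V_total| = 218.6 V, ∠V_total = -43.7°.

V_total = 218.6∠-43.7° V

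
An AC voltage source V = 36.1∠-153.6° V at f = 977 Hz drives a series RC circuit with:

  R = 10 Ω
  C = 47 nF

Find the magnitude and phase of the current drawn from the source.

Step 1 — Angular frequency: ω = 2π·f = 2π·977 = 6139 rad/s.
Step 2 — Component impedances:
  R: Z = R = 10 Ω
  C: Z = 1/(jωC) = -j/(ω·C) = 0 - j3466 Ω
Step 3 — Series combination: Z_total = R + C = 10 - j3466 Ω = 3466∠-89.8° Ω.
Step 4 — Source phasor: V = 36.1∠-153.6° V = -32.34 - j16.05 V.
Step 5 — Ohm's law: I = V / Z_total = (-32.34 - j16.05) / (10 - j3466) = 0.004604 - j0.009343 A.
Step 6 — Convert to polar: |I| = 0.01042 A, ∠I = -63.8°.

I = 0.01042∠-63.8° A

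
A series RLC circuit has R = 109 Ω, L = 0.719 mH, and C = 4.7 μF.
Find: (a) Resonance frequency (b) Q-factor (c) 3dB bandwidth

Step 1 — Resonance: ω₀ = 1/√(LC) = 1/√(0.000719·4.7e-06) = 1.72e+04 rad/s.
Step 2 — f₀ = ω₀/(2π) = 2738 Hz.
Step 3 — Series Q: Q = ω₀L/R = 1.72e+04·0.000719/109 = 0.1135.
Step 4 — Bandwidth: Δω = ω₀/Q = 1.516e+05 rad/s; BW = Δω/(2π) = 2.413e+04 Hz.

(a) f₀ = 2738 Hz  (b) Q = 0.1135  (c) BW = 2.413e+04 Hz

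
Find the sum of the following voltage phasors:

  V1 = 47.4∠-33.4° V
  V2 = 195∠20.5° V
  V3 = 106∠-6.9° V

Step 1 — Convert each phasor to rectangular form:
  V1 = 47.4·(cos(-33.4°) + j·sin(-33.4°)) = 39.57 - j26.09 V
  V2 = 195·(cos(20.5°) + j·sin(20.5°)) = 182.7 + j68.29 V
  V3 = 106·(cos(-6.9°) + j·sin(-6.9°)) = 105.2 - j12.73 V
Step 2 — Sum components: V_total = 327.5 + j29.46 V.
Step 3 — Convert to polar: |V_total| = 328.8 V, ∠V_total = 5.1°.

V_total = 328.8∠5.1° V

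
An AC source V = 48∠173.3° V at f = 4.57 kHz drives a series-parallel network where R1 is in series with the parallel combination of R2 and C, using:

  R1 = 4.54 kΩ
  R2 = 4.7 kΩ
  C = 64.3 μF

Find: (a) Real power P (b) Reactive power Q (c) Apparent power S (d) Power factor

Step 1 — Angular frequency: ω = 2π·f = 2π·4570 = 2.871e+04 rad/s.
Step 2 — Component impedances:
  R1: Z = R = 4540 Ω
  R2: Z = R = 4700 Ω
  C: Z = 1/(jωC) = -j/(ω·C) = 0 - j0.5416 Ω
Step 3 — Parallel branch: R2 || C = 1/(1/R2 + 1/C) = 6.241e-05 - j0.5416 Ω.
Step 4 — Series with R1: Z_total = R1 + (R2 || C) = 4540 - j0.5416 Ω = 4540∠-0.0° Ω.
Step 5 — Source phasor: V = 48∠173.3° V = -47.67 + j5.6 V.
Step 6 — Current: I = V / Z = -0.0105 + j0.001232 A = 0.01057∠173.3° A.
Step 7 — Complex power: S = V·I* = 0.5075 - j6.054e-05 VA.
Step 8 — Real power: P = Re(S) = 0.5075 W.
Step 9 — Reactive power: Q = Im(S) = -6.054e-05 VAR.
Step 10 — Apparent power: |S| = 0.5075 VA.
Step 11 — Power factor: PF = P/|S| = 1 (leading).

(a) P = 0.5075 W  (b) Q = -6.054e-05 VAR  (c) S = 0.5075 VA  (d) PF = 1 (leading)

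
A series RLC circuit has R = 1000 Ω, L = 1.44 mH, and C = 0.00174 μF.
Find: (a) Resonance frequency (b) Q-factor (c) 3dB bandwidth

Step 1 — Resonance condition Im(Z)=0 gives ω₀ = 1/√(LC).
Step 2 — ω₀ = 1/√(0.00144·1.74e-09) = 6.317e+05 rad/s.
Step 3 — f₀ = ω₀/(2π) = 1.005e+05 Hz.
Step 4 — Series Q: Q = ω₀L/R = 6.317e+05·0.00144/1000 = 0.9097.
Step 5 — 3dB bandwidth: Δω = ω₀/Q = 6.944e+05 rad/s; BW = Δω/(2π) = 1.105e+05 Hz.

(a) f₀ = 1.005e+05 Hz  (b) Q = 0.9097  (c) BW = 1.105e+05 Hz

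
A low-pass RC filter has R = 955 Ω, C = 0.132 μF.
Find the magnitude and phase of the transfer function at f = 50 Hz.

Step 1 — Angular frequency: ω = 2π·50 = 314.2 rad/s.
Step 2 — Transfer function: H(jω) = 1/(1 + jωRC).
Step 3 — Denominator: 1 + jωRC = 1 + j·314.2·955·1.32e-07 = 1 + j0.0396.
Step 4 — H = 0.9984 - j0.03954.
Step 5 — Magnitude: |H| = 0.9992 (-0.0 dB); phase: φ = -2.3°.

|H| = 0.9992 (-0.0 dB), φ = -2.3°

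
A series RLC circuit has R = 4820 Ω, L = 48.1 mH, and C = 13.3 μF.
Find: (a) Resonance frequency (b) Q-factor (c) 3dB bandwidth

Step 1 — Resonance condition Im(Z)=0 gives ω₀ = 1/√(LC).
Step 2 — ω₀ = 1/√(0.0481·1.33e-05) = 1250 rad/s.
Step 3 — f₀ = ω₀/(2π) = 199 Hz.
Step 4 — Series Q: Q = ω₀L/R = 1250·0.0481/4820 = 0.01248.
Step 5 — 3dB bandwidth: Δω = ω₀/Q = 1.002e+05 rad/s; BW = Δω/(2π) = 1.595e+04 Hz.

(a) f₀ = 199 Hz  (b) Q = 0.01248  (c) BW = 1.595e+04 Hz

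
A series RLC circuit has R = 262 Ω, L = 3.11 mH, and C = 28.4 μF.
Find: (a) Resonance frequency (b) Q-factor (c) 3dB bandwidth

Step 1 — Resonance condition Im(Z)=0 gives ω₀ = 1/√(LC).
Step 2 — ω₀ = 1/√(0.00311·2.84e-05) = 3365 rad/s.
Step 3 — f₀ = ω₀/(2π) = 535.5 Hz.
Step 4 — Series Q: Q = ω₀L/R = 3365·0.00311/262 = 0.03994.
Step 5 — 3dB bandwidth: Δω = ω₀/Q = 8.424e+04 rad/s; BW = Δω/(2π) = 1.341e+04 Hz.

(a) f₀ = 535.5 Hz  (b) Q = 0.03994  (c) BW = 1.341e+04 Hz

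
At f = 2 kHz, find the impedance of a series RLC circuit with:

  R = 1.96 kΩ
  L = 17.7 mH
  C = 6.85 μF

Step 1 — Angular frequency: ω = 2π·f = 2π·2000 = 1.257e+04 rad/s.
Step 2 — Component impedances:
  R: Z = R = 1960 Ω
  L: Z = jωL = j·1.257e+04·0.0177 = 0 + j222.4 Ω
  C: Z = 1/(jωC) = -j/(ω·C) = 0 - j11.62 Ω
Step 3 — Series combination: Z_total = R + L + C = 1960 + j210.8 Ω = 1971∠6.1° Ω.

Z = 1960 + j210.8 Ω = 1971∠6.1° Ω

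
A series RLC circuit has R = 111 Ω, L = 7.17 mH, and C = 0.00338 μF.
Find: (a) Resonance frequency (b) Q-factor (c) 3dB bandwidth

Step 1 — Resonance: ω₀ = 1/√(LC) = 1/√(0.00717·3.38e-09) = 2.031e+05 rad/s.
Step 2 — f₀ = ω₀/(2π) = 3.233e+04 Hz.
Step 3 — Series Q: Q = ω₀L/R = 2.031e+05·0.00717/111 = 13.12.
Step 4 — Bandwidth: Δω = ω₀/Q = 1.548e+04 rad/s; BW = Δω/(2π) = 2464 Hz.

(a) f₀ = 3.233e+04 Hz  (b) Q = 13.12  (c) BW = 2464 Hz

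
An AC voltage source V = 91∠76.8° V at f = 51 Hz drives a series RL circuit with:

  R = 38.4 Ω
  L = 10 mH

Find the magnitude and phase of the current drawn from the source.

Step 1 — Angular frequency: ω = 2π·f = 2π·51 = 320.4 rad/s.
Step 2 — Component impedances:
  R: Z = R = 38.4 Ω
  L: Z = jωL = j·320.4·0.01 = 0 + j3.204 Ω
Step 3 — Series combination: Z_total = R + L = 38.4 + j3.204 Ω = 38.53∠4.8° Ω.
Step 4 — Source phasor: V = 91∠76.8° V = 20.78 + j88.6 V.
Step 5 — Ohm's law: I = V / Z_total = (20.78 + j88.6) / (38.4 + j3.204) = 0.7286 + j2.246 A.
Step 6 — Convert to polar: |I| = 2.362 A, ∠I = 72.0°.

I = 2.362∠72.0° A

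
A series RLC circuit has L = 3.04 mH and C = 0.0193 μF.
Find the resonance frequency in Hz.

Step 1 — Resonance condition Im(Z)=0 gives ω₀ = 1/√(LC).
Step 2 — ω₀ = 1/√(0.00304·1.93e-08) = 1.306e+05 rad/s.
Step 3 — f₀ = ω₀/(2π) = 2.078e+04 Hz.

f₀ = 2.078e+04 Hz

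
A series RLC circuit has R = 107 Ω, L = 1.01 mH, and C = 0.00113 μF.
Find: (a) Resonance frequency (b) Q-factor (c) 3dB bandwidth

Step 1 — Resonance: ω₀ = 1/√(LC) = 1/√(0.00101·1.13e-09) = 9.361e+05 rad/s.
Step 2 — f₀ = ω₀/(2π) = 1.49e+05 Hz.
Step 3 — Series Q: Q = ω₀L/R = 9.361e+05·0.00101/107 = 8.836.
Step 4 — Bandwidth: Δω = ω₀/Q = 1.059e+05 rad/s; BW = Δω/(2π) = 1.686e+04 Hz.

(a) f₀ = 1.49e+05 Hz  (b) Q = 8.836  (c) BW = 1.686e+04 Hz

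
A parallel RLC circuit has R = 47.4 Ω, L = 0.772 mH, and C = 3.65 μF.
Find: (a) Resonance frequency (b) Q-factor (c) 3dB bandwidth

Step 1 — Resonance: ω₀ = 1/√(LC) = 1/√(0.000772·3.65e-06) = 1.884e+04 rad/s.
Step 2 — f₀ = ω₀/(2π) = 2998 Hz.
Step 3 — Parallel Q: Q = R/(ω₀L) = 47.4/(1.884e+04·0.000772) = 3.259.
Step 4 — Bandwidth: Δω = ω₀/Q = 5780 rad/s; BW = Δω/(2π) = 919.9 Hz.

(a) f₀ = 2998 Hz  (b) Q = 3.259  (c) BW = 919.9 Hz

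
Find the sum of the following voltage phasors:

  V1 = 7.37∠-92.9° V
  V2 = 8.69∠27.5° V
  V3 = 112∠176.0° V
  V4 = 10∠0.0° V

Step 1 — Convert each phasor to rectangular form:
  V1 = 7.37·(cos(-92.9°) + j·sin(-92.9°)) = -0.3729 - j7.361 V
  V2 = 8.69·(cos(27.5°) + j·sin(27.5°)) = 7.708 + j4.013 V
  V3 = 112·(cos(176.0°) + j·sin(176.0°)) = -111.7 + j7.813 V
  V4 = 10·(cos(0.0°) + j·sin(0.0°)) = 10 V
Step 2 — Sum components: V_total = -94.39 + j4.465 V.
Step 3 — Convert to polar: |V_total| = 94.5 V, ∠V_total = 177.3°.

V_total = 94.5∠177.3° V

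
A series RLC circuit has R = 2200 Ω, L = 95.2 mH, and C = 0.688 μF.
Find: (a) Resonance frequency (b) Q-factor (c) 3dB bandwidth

Step 1 — Resonance: ω₀ = 1/√(LC) = 1/√(0.0952·6.88e-07) = 3907 rad/s.
Step 2 — f₀ = ω₀/(2π) = 621.9 Hz.
Step 3 — Series Q: Q = ω₀L/R = 3907·0.0952/2200 = 0.1691.
Step 4 — Bandwidth: Δω = ω₀/Q = 2.311e+04 rad/s; BW = Δω/(2π) = 3678 Hz.

(a) f₀ = 621.9 Hz  (b) Q = 0.1691  (c) BW = 3678 Hz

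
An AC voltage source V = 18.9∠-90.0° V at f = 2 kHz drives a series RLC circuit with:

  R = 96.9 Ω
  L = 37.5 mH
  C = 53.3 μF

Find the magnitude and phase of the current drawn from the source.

Step 1 — Angular frequency: ω = 2π·f = 2π·2000 = 1.257e+04 rad/s.
Step 2 — Component impedances:
  R: Z = R = 96.9 Ω
  L: Z = jωL = j·1.257e+04·0.0375 = 0 + j471.2 Ω
  C: Z = 1/(jωC) = -j/(ω·C) = 0 - j1.493 Ω
Step 3 — Series combination: Z_total = R + L + C = 96.9 + j469.7 Ω = 479.6∠78.3° Ω.
Step 4 — Source phasor: V = 18.9∠-90.0° V = 0 - j18.9 V.
Step 5 — Ohm's law: I = V / Z_total = (0 - j18.9) / (96.9 + j469.7) = -0.03859 - j0.007961 A.
Step 6 — Convert to polar: |I| = 0.0394 A, ∠I = -168.3°.

I = 0.0394∠-168.3° A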